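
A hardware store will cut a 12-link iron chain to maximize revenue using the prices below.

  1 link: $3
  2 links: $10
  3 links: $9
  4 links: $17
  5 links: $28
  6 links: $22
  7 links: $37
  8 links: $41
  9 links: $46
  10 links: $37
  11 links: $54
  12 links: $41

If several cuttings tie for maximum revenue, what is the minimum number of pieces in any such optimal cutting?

Consider every possible first cut. r[k] is the best of p[i]+r[k−i] over all sellable i≤k.
r[1] = 3
r[2] = 10
r[3] = 13  (first piece 1, then r[2]=10)
r[4] = 20  (first piece 2, then r[2]=10)
r[5] = 28
r[6] = 31  (first piece 1, then r[5]=28)
r[7] = 38  (first piece 2, then r[5]=28)
r[8] = 41  (first piece 1, then r[7]=38)
r[9] = 48  (first piece 2, then r[7]=38)
r[10] = 56  (first piece 5, then r[5]=28)
r[11] = 59  (first piece 1, then r[10]=56)
r[12] = 66  (first piece 2, then r[10]=56)
Maximum revenue is $66.
Now minimize piece count subject to staying optimal: for each k, pieces[k] = 1 + min over i with p[i]+r[k−i]=r[k] of pieces[k−i].
pieces[9] = 3
pieces[10] = 2
pieces[11] = 3
pieces[12] = 3

3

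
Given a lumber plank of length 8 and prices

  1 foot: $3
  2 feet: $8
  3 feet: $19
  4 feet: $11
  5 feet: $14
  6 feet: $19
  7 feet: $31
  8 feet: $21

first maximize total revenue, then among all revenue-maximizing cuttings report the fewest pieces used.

3

Let r[k] be the best obtainable value from length k. For each k, try every first piece i and keep the best of price[i] + r[k−i].
r[1] = 3
r[2] = max(3+3, 8+0) = 8
r[3] = max(3+8, 8+3, 19+0) = 19
r[4] = max(3+19, 8+8, 19+3, 11+0) = 22
r[5] = max(3+22, 8+19, 19+8, 11+3, 14+0) = 27
r[6] = max(3+27, 8+22, 19+19, 11+8, 14+3, 19+0) = 38
r[7] = max(3+38, 8+27, 19+22, …, 19+3, 31+0) = 41
r[8] = max(3+41, 8+38, 19+27, …, 31+3, 21+0) = 46
Maximum revenue is $46.
Now minimize piece count subject to staying optimal: for each k, pieces[k] = 1 + min over i with p[i]+r[k−i]=r[k] of pieces[k−i].
pieces[5] = 2
pieces[6] = 2
pieces[7] = 3
pieces[8] = 3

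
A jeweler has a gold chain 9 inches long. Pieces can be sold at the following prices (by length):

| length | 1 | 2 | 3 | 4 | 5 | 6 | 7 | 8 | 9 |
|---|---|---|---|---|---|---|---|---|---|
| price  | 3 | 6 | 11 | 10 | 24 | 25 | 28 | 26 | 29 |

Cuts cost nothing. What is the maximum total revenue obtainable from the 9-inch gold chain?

Build r[k] bottom-up: r[k] = max over allowed piece i of (p[i] + r[k−i]).
r[1] = 3
r[2] = max(3+3, 6+0) = 6
r[3] = max(3+6, 6+3, 11+0) = 11
r[4] = max(3+11, 6+6, 11+3, 10+0) = 14
r[5] = max(3+14, 6+11, 11+6, 10+3, 24+0) = 24
r[6] = max(3+24, 6+14, 11+11, 10+6, 24+3, 25+0) = 27
r[7] = max(3+27, 6+24, 11+14, …, 25+3, 28+0) = 30
r[8] = max(3+30, 6+27, 11+24, …, 28+3, 26+0) = 35
r[9] = max(3+35, 6+30, 11+27, …, 26+3, 29+0) = 38
One optimal cutting: 5 + 3 + 1 → $24 + $11 + $3 = $38.

38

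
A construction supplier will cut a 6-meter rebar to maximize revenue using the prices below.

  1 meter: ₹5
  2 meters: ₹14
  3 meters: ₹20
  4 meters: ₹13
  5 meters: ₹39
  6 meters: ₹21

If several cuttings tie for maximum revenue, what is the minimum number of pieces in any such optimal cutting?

Build r[k] bottom-up: r[k] = max over allowed piece i of (p[i] + r[k−i]).
r[1] = 5
r[2] = 14
r[3] = 20
r[4] = 28  (first piece 2, then r[2]=14)
r[5] = 39
r[6] = 44  (first piece 1, then r[5]=39)
Maximum revenue is ₹44.
Now minimize piece count subject to staying optimal: for each k, pieces[k] = 1 + min over i with p[i]+r[k−i]=r[k] of pieces[k−i].
pieces[3] = 1
pieces[4] = 2
pieces[5] = 1
pieces[6] = 2

2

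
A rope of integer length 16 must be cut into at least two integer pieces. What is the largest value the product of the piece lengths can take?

Define g[k] = max over 1≤i<k of i · max(k−i, g[k−i]); the inner max lets the remainder stay uncut if that's better.
Small cases: g[2]=1, g[3]=2, g[4]=4, g[5]=6, g[6]=9, g[7]=12, g[8]=18, g[9]=27.
g[10] = 2·max(8,18) = 2·18 = 36
g[11] = 2·max(9,27) = 2·27 = 54
g[12] = 3·max(9,27) = 3·27 = 81
g[13] = 2·max(11,54) = 2·54 = 108
g[14] = 2·max(12,81) = 2·81 = 162
g[15] = 3·max(12,81) = 3·81 = 243
g[16] = 2·max(14,162) = 2·162 = 324
One optimal split: 3 + 3 + 3 + 3 + 2 + 2; product 3·3·3·3·2·2 = 324.

324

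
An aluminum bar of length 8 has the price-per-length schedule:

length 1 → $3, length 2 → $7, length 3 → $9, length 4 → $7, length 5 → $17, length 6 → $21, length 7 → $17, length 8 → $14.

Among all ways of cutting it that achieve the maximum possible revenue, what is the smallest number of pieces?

Let r[k] be the best obtainable value from length k. For each k, try every first piece i and keep the best of price[i] + r[k−i].
r[1] = 3
r[2] = max(3+3, 7+0) = 7
r[3] = max(3+7, 7+3, 9+0) = 10
r[4] = max(3+10, 7+7, 9+3, 7+0) = 14
r[5] = max(3+14, 7+10, 9+7, 7+3, 17+0) = 17
r[6] = max(3+17, 7+14, 9+10, 7+7, 17+3, 21+0) = 21
r[7] = max(3+21, 7+17, 9+14, …, 21+3, 17+0) = 24
r[8] = max(3+24, 7+21, 9+17, …, 17+3, 14+0) = 28
Maximum revenue is $28.
Now minimize piece count subject to staying optimal: for each k, pieces[k] = 1 + min over i with p[i]+r[k−i]=r[k] of pieces[k−i].
pieces[5] = 1
pieces[6] = 1
pieces[7] = 2
pieces[8] = 2

2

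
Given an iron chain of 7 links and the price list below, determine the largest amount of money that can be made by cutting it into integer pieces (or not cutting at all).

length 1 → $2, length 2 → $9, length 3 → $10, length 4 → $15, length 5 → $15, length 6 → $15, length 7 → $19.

Build R[k] bottom-up: R[k] = max over allowed piece i of (p[i] + R[k−i]).
R[1] = 2
R[2] = 9
R[3] = 11  (first piece 1, then R[2]=9)
R[4] = 18  (first piece 2, then R[2]=9)
R[5] = 20  (first piece 1, then R[4]=18)
R[6] = 27  (first piece 2, then R[4]=18)
R[7] = 29  (first piece 1, then R[6]=27)
One optimal cutting: 2 + 2 + 2 + 1 → $9 + $9 + $9 + $2 = $29.

29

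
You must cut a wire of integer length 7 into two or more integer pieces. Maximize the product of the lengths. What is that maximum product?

Let m[k] be the best product for length k (with at least one cut). For each first piece i, the rest contributes max(k−i, m[k−i]).
m[2] = 1*max(1,0) = 1*1 = 1
m[3] = 1*max(2,1) = 1*2 = 2
m[4] = 2*max(2,1) = 2*2 = 4
m[5] = 2*max(3,2) = 2*3 = 6
m[6] = 3*max(3,2) = 3*3 = 9
m[7] = 2*max(5,6) = 2*6 = 12
One optimal split: 3 + 2 + 2; product 3*2*2 = 12.

12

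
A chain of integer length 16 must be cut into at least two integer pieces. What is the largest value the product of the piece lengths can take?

Define g[k] = max over 1≤i<k of i · max(k−i, g[k−i]); the inner max lets the remainder stay uncut if that's better.
g[2] = 1*max(1,0) = 1*1 = 1
g[3] = max(1*2, 2*1) = 2
g[4] = max(1*3, 2*2, 3*1) = 4
g[5] = max(1*4, 2*3, 3*2, 4*1) = 6
g[6] = max(1*6, 2*4, 3*3, 4*2, 5*1) = 9
g[7] = max(1*9, 2*6, 3*4, 4*3, 5*2, 6*1) = 12
g[8] = max(1*12, 2*9, 3*6, …, 6*2, 7*1) = 18
g[9] = max(1*18, 2*12, 3*9, …, 7*2, 8*1) = 27
g[10] = max(1*27, 2*18, 3*12, …, 8*2, 9*1) = 36
g[11] = max(1*36, 2*27, 3*18, …, 9*2, 10*1) = 54
g[12] = max(1*54, 2*36, 3*27, …, 10*2, 11*1) = 81
g[13] = max(1*81, 2*54, 3*36, …, 11*2, 12*1) = 108
g[14] = max(1*108, 2*81, 3*54, …, 12*2, 13*1) = 162
g[15] = max(1*162, 2*108, 3*81, …, 13*2, 14*1) = 243
g[16] = max(1*243, 2*162, 3*108, …, 14*2, 15*1) = 324
One optimal split: 3 + 3 + 3 + 3 + 2 + 2; product 3*3*3*3*2*2 = 324.

324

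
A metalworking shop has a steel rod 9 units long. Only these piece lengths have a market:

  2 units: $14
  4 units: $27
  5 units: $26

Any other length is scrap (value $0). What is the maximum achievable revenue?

Build best[k] bottom-up: best[k] = max over allowed piece i of (p[i] + best[k−i]).
best[1] = 0
best[2] = 14
best[3] = 14
best[4] = 28  (first piece 2, then best[2]=14)
best[5] = 28
best[6] = 42  (first piece 2, then best[4]=28)
best[7] = 42
best[8] = 56  (first piece 2, then best[6]=42)
best[9] = 56
One optimal cutting: pieces 2 + 2 + 2 + 2 with 1 unit of scrap → $56.

56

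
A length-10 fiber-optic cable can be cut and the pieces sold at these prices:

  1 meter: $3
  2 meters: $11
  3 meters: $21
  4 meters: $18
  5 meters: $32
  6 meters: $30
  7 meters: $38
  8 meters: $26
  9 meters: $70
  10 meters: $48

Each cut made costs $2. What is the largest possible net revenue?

Consider every possible first cut. r[k] is the best of p[i]+r[k−i] over all sellable i≤k, charging 2 whenever i<k.
r[1] = 3
r[2] = 11
r[3] = 21
r[4] = 22  (first piece 1, then r[3]=21)
r[5] = 32
r[6] = 40  (first piece 3, then r[3]=21)
r[7] = 41  (first piece 1, then r[6]=40)
r[8] = 51  (first piece 3, then r[5]=32)
r[9] = 70
r[10] = 71  (first piece 1, then r[9]=70)
One optimal plan: pieces 9 + 1 (1 cut) → $73 − $2 = $71.

71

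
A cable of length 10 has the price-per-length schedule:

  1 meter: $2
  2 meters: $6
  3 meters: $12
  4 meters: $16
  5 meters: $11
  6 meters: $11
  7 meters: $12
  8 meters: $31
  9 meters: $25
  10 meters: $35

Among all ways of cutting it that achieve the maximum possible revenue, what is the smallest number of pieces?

Build r[k] bottom-up: r[k] = max over allowed piece i of (p[i] + r[k−i]).
r[1] = 2
r[2] = max(2+2, 6+0) = 6
r[3] = max(2+6, 6+2, 12+0) = 12
r[4] = max(2+12, 6+6, 12+2, 16+0) = 16
r[5] = max(2+16, 6+12, 12+6, 16+2, 11+0) = 18
r[6] = max(2+18, 6+16, 12+12, 16+6, 11+2, 11+0) = 24
r[7] = max(2+24, 6+18, 12+16, …, 11+2, 12+0) = 28
r[8] = max(2+28, 6+24, 12+18, …, 12+2, 31+0) = 32
r[9] = max(2+32, 6+28, 12+24, …, 31+2, 25+0) = 36
r[10] = max(2+36, 6+32, 12+28, …, 25+2, 35+0) = 40
Maximum revenue is $40.
Now minimize piece count subject to staying optimal: for each k, pieces[k] = 1 + min over i with p[i]+r[k−i]=r[k] of pieces[k−i].
pieces[7] = 2
pieces[8] = 2
pieces[9] = 3
pieces[10] = 3

3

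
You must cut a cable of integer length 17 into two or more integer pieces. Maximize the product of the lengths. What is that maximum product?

Define m[k] = max over 1≤i<k of i · max(k−i, m[k−i]); the inner max lets the remainder stay uncut if that's better.
Small cases: m[2]=1, m[3]=2, m[4]=4, m[5]=6, m[6]=9, m[7]=12, m[8]=18, m[9]=27, m[10]=36, m[11]=54, m[12]=81.
m[13] = 2*max(11,54) = 2*54 = 108
m[14] = 2*max(12,81) = 2*81 = 162
m[15] = 3*max(12,81) = 3*81 = 243
m[16] = 2*max(14,162) = 2*162 = 324
m[17] = 2*max(15,243) = 2*243 = 486
One optimal split: 3 + 3 + 3 + 3 + 3 + 2; product 3*3*3*3*3*2 = 486.

486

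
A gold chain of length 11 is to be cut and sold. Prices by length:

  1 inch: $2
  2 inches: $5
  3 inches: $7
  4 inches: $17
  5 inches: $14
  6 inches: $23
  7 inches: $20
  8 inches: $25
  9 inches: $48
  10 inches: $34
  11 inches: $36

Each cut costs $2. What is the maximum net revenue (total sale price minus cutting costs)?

51

Consider every possible first cut. net[k] is the best of p[i]+net[k−i] over all sellable i≤k, charging 2 whenever i<k.
net[1] = 2
net[2] = 5
net[3] = 7
net[4] = 17
net[5] = 17  (first piece 1, then net[4]=17)
net[6] = 23
net[7] = 23  (first piece 1, then net[6]=23)
net[8] = 32  (first piece 4, then net[4]=17)
net[9] = 48
net[10] = 48  (first piece 1, then net[9]=48)
net[11] = 51  (first piece 2, then net[9]=48)
One optimal plan: pieces 9 + 2 (1 cut) → $53 − $2 = $51.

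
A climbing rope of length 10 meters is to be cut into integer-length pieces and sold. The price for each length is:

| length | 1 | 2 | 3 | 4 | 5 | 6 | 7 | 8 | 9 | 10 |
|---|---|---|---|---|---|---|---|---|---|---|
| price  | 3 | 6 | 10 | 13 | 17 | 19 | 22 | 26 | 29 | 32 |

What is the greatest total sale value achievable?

34

Build best[k] bottom-up: best[k] = max over allowed piece i of (p[i] + best[k−i]).
best[1] = 3
best[2] = 6  (first piece 1, then best[1]=3)
best[3] = 10
best[4] = 13  (first piece 1, then best[3]=10)
best[5] = 17
best[6] = 20  (first piece 1, then best[5]=17)
best[7] = 23  (first piece 1, then best[6]=20)
best[8] = 27  (first piece 3, then best[5]=17)
best[9] = 30  (first piece 1, then best[8]=27)
best[10] = 34  (first piece 5, then best[5]=17)
One optimal cutting: 5 + 5 → €17 + €17 = €34.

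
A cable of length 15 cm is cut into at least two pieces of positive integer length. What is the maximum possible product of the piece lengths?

Let f[k] be the best product for length k (with at least one cut). For each first piece i, the rest contributes max(k−i, f[k−i]).
f[2] = 1×max(1,0) = 1×1 = 1
f[3] = 1×max(2,1) = 1×2 = 2
f[4] = 2×max(2,1) = 2×2 = 4
f[5] = 2×max(3,2) = 2×3 = 6
f[6] = 3×max(3,2) = 3×3 = 9
f[7] = 2×max(5,6) = 2×6 = 12
f[8] = 2×max(6,9) = 2×9 = 18
f[9] = 3×max(6,9) = 3×9 = 27
f[10] = 2×max(8,18) = 2×18 = 36
f[11] = 2×max(9,27) = 2×27 = 54
f[12] = 3×max(9,27) = 3×27 = 81
f[13] = 2×max(11,54) = 2×54 = 108
f[14] = 2×max(12,81) = 2×81 = 162
f[15] = 3×max(12,81) = 3×81 = 243
One optimal split: 3 + 3 + 3 + 3 + 3; product 3×3×3×3×3 = 243.

243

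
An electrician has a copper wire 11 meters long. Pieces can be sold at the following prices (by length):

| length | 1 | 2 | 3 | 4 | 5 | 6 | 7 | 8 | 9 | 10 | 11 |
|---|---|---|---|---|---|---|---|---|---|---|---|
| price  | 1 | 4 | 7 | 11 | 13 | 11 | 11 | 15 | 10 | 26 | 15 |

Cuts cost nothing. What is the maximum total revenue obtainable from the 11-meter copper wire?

Build r[k] bottom-up: r[k] = max over allowed piece i of (p[i] + r[k−i]).
r[1] = 1
r[2] = max(1+1, 4+0) = 4
r[3] = max(1+4, 4+1, 7+0) = 7
r[4] = max(1+7, 4+4, 7+1, 11+0) = 11
r[5] = max(1+11, 4+7, 7+4, 11+1, 13+0) = 13
r[6] = max(1+13, 4+11, 7+7, 11+4, 13+1, 11+0) = 15
r[7] = max(1+15, 4+13, 7+11, …, 11+1, 11+0) = 18
r[8] = max(1+18, 4+15, 7+13, …, 11+1, 15+0) = 22
r[9] = max(1+22, 4+18, 7+15, …, 15+1, 10+0) = 24
r[10] = max(1+24, 4+22, 7+18, …, 10+1, 26+0) = 26
r[11] = max(1+26, 4+24, 7+22, …, 26+1, 15+0) = 29
One optimal cutting: 4 + 4 + 3 → €11 + €11 + €7 = €29.

29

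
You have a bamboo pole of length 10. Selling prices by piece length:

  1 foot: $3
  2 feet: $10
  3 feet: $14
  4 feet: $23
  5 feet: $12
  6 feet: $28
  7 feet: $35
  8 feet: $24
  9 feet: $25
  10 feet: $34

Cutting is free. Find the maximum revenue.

Consider every possible first cut. R[k] is the best of p[i]+R[k−i] over all sellable i≤k.
R[1] = 3
R[2] = 10
R[3] = 14
R[4] = 23
R[5] = 26  (first piece 1, then R[4]=23)
R[6] = 33  (first piece 2, then R[4]=23)
R[7] = 37  (first piece 3, then R[4]=23)
R[8] = 46  (first piece 4, then R[4]=23)
R[9] = 49  (first piece 1, then R[8]=46)
R[10] = 56  (first piece 2, then R[8]=46)
One optimal cutting: 4 + 4 + 2 → $23 + $23 + $10 = $56.

56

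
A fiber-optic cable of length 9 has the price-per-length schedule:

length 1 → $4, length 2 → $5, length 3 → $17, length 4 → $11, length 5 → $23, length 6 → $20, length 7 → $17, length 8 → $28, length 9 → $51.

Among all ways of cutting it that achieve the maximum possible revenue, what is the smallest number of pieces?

1

Let r[k] be the best obtainable value from length k. For each k, try every first piece i and keep the best of price[i] + r[k−i].
r[1] = 4
r[2] = 8  (first piece 1, then r[1]=4)
r[3] = 17
r[4] = 21  (first piece 1, then r[3]=17)
r[5] = 25  (first piece 1, then r[4]=21)
r[6] = 34  (first piece 3, then r[3]=17)
r[7] = 38  (first piece 1, then r[6]=34)
r[8] = 42  (first piece 1, then r[7]=38)
r[9] = 51  (first piece 3, then r[6]=34)
Maximum revenue is $51.
Now minimize piece count subject to staying optimal: for each k, pieces[k] = 1 + min over i with p[i]+r[k−i]=r[k] of pieces[k−i].
pieces[6] = 2
pieces[7] = 3
pieces[8] = 4
pieces[9] = 1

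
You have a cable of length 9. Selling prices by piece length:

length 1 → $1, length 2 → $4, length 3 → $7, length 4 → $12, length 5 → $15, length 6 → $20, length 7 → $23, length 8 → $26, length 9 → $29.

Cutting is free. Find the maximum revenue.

Let v[k] be the best obtainable value from length k. For each k, try every first piece i and keep the best of price[i] + v[k−i].
v[1] = 1
v[2] = max(1+1, 4+0) = 4
v[3] = max(1+4, 4+1, 7+0) = 7
v[4] = max(1+7, 4+4, 7+1, 12+0) = 12
v[5] = max(1+12, 4+7, 7+4, 12+1, 15+0) = 15
v[6] = max(1+15, 4+12, 7+7, 12+4, 15+1, 20+0) = 20
v[7] = max(1+20, 4+15, 7+12, …, 20+1, 23+0) = 23
v[8] = max(1+23, 4+20, 7+15, …, 23+1, 26+0) = 26
v[9] = max(1+26, 4+23, 7+20, …, 26+1, 29+0) = 29
Best is to sell the whole 9-meter piece uncut for $29.

29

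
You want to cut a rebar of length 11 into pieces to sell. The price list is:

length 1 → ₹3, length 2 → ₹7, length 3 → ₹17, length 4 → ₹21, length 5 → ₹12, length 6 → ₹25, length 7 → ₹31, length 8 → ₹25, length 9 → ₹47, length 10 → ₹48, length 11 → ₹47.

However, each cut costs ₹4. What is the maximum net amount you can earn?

51

Consider every possible first cut. r[k] is the best of p[i]+r[k−i] over all sellable i≤k, charging 4 whenever i<k.
r[1] = 3
r[2] = max(3+3-4, 7+0) = 7
r[3] = max(3+7-4, 7+3-4, 17+0) = 17
r[4] = max(3+17-4, 7+7-4, 17+3-4, 21+0) = 21
r[5] = max(3+21-4, 7+17-4, 17+7-4, 21+3-4, 12+0) = 20
r[6] = max(3+20-4, 7+21-4, 17+17-4, 21+7-4, 12+3-4, 25+0) = 30
r[7] = max(3+30-4, 7+20-4, 17+21-4, …, 25+3-4, 31+0) = 34
r[8] = max(3+34-4, 7+30-4, 17+20-4, …, 31+3-4, 25+0) = 38
r[9] = max(3+38-4, 7+34-4, 17+30-4, …, 25+3-4, 47+0) = 47
r[10] = max(3+47-4, 7+38-4, 17+34-4, …, 47+3-4, 48+0) = 48
r[11] = max(3+48-4, 7+47-4, 17+38-4, …, 48+3-4, 47+0) = 51
One optimal plan: pieces 4 + 4 + 3 (2 cuts) → ₹59 − ₹8 = ₹51.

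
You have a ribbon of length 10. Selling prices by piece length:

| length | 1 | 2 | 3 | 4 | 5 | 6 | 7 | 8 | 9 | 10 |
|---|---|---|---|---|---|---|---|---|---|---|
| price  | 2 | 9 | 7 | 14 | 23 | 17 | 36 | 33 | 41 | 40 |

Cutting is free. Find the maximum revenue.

47

Build R[k] bottom-up: R[k] = max over allowed piece i of (p[i] + R[k−i]).
R[1] = 2
R[2] = 9
R[3] = 11  (first piece 1, then R[2]=9)
R[4] = 18  (first piece 2, then R[2]=9)
R[5] = 23
R[6] = 27  (first piece 2, then R[4]=18)
R[7] = 36
R[8] = 38  (first piece 1, then R[7]=36)
R[9] = 45  (first piece 2, then R[7]=36)
R[10] = 47  (first piece 1, then R[9]=45)
One optimal cutting: 7 + 2 + 1 → ¢36 + ¢9 + ¢2 = ¢47.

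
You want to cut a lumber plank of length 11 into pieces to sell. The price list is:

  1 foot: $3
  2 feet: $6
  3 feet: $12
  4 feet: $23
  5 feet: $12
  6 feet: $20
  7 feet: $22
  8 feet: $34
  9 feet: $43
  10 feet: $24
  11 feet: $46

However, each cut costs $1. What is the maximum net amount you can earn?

Consider every possible first cut. r[k] is the best of p[i]+r[k−i] over all sellable i≤k, charging 1 whenever i<k.
r[1] = 3
r[2] = max(3+3-1, 6+0) = 6
r[3] = max(3+6-1, 6+3-1, 12+0) = 12
r[4] = max(3+12-1, 6+6-1, 12+3-1, 23+0) = 23
r[5] = max(3+23-1, 6+12-1, 12+6-1, 23+3-1, 12+0) = 25
r[6] = max(3+25-1, 6+23-1, 12+12-1, 23+6-1, 12+3-1, 20+0) = 28
r[7] = max(3+28-1, 6+25-1, 12+23-1, …, 20+3-1, 22+0) = 34
r[8] = max(3+34-1, 6+28-1, 12+25-1, …, 22+3-1, 34+0) = 45
r[9] = max(3+45-1, 6+34-1, 12+28-1, …, 34+3-1, 43+0) = 47
r[10] = max(3+47-1, 6+45-1, 12+34-1, …, 43+3-1, 24+0) = 50
r[11] = max(3+50-1, 6+47-1, 12+45-1, …, 24+3-1, 46+0) = 56
One optimal plan: pieces 4 + 4 + 3 (2 cuts) → $58 − $2 = $56.

56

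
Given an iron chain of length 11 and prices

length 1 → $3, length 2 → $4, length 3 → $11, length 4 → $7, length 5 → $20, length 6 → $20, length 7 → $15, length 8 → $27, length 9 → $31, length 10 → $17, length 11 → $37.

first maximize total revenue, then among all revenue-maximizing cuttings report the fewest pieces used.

Let r[k] be the best obtainable value from length k. For each k, try every first piece i and keep the best of price[i] + r[k−i].
r[1] = 3
r[2] = max(3+3, 4+0) = 6
r[3] = max(3+6, 4+3, 11+0) = 11
r[4] = max(3+11, 4+6, 11+3, 7+0) = 14
r[5] = max(3+14, 4+11, 11+6, 7+3, 20+0) = 20
r[6] = max(3+20, 4+14, 11+11, 7+6, 20+3, 20+0) = 23
r[7] = max(3+23, 4+20, 11+14, …, 20+3, 15+0) = 26
r[8] = max(3+26, 4+23, 11+20, …, 15+3, 27+0) = 31
r[9] = max(3+31, 4+26, 11+23, …, 27+3, 31+0) = 34
r[10] = max(3+34, 4+31, 11+26, …, 31+3, 17+0) = 40
r[11] = max(3+40, 4+34, 11+31, …, 17+3, 37+0) = 43
Maximum revenue is $43.
Now minimize piece count subject to staying optimal: for each k, pieces[k] = 1 + min over i with p[i]+r[k−i]=r[k] of pieces[k−i].
pieces[8] = 2
pieces[9] = 3
pieces[10] = 2
pieces[11] = 3

3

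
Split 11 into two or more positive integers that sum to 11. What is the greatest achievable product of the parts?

Define g[k] = max over 1≤i<k of i · max(k−i, g[k−i]); the inner max lets the remainder stay uncut if that's better.
g[2] = 1*max(1,0) = 1*1 = 1
g[3] = 1*max(2,1) = 1*2 = 2
g[4] = 2*max(2,1) = 2*2 = 4
g[5] = 2*max(3,2) = 2*3 = 6
g[6] = 3*max(3,2) = 3*3 = 9
g[7] = 2*max(5,6) = 2*6 = 12
g[8] = 2*max(6,9) = 2*9 = 18
g[9] = 3*max(6,9) = 3*9 = 27
g[10] = 2*max(8,18) = 2*18 = 36
g[11] = 2*max(9,27) = 2*27 = 54
One optimal split: 3 + 3 + 3 + 2; product 3*3*3*2 = 54.

54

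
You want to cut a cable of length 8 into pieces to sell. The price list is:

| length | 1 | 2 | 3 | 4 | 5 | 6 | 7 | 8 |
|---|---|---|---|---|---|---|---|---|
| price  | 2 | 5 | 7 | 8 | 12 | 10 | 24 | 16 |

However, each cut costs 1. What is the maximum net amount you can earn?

Build r[k] bottom-up: r[k] = max over allowed piece i of (p[i] + r[k−i]) − 1 per cut.
r[1] = 2
r[2] = max(2+2-1, 5+0) = 5
r[3] = max(2+5-1, 5+2-1, 7+0) = 7
r[4] = max(2+7-1, 5+5-1, 7+2-1, 8+0) = 9
r[5] = max(2+9-1, 5+7-1, 7+5-1, 8+2-1, 12+0) = 12
r[6] = max(2+12-1, 5+9-1, 7+7-1, 8+5-1, 12+2-1, 10+0) = 13
r[7] = max(2+13-1, 5+12-1, 7+9-1, …, 10+2-1, 24+0) = 24
r[8] = max(2+24-1, 5+13-1, 7+12-1, …, 24+2-1, 16+0) = 25
One optimal plan: pieces 7 + 1 (1 cut) → 26 − 1 = 25.

25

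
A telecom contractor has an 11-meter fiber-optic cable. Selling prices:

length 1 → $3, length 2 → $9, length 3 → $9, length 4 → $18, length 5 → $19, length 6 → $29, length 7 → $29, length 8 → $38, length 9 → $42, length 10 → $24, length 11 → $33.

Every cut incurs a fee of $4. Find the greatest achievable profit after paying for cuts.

47

Consider every possible first cut. net[k] is the best of p[i]+net[k−i] over all sellable i≤k, charging 4 whenever i<k.
net[1] = 3
net[2] = max(3+3-4, 9+0) = 9
net[3] = max(3+9-4, 9+3-4, 9+0) = 9
net[4] = max(3+9-4, 9+9-4, 9+3-4, 18+0) = 18
net[5] = max(3+18-4, 9+9-4, 9+9-4, 18+3-4, 19+0) = 19
net[6] = max(3+19-4, 9+18-4, 9+9-4, 18+9-4, 19+3-4, 29+0) = 29
net[7] = max(3+29-4, 9+19-4, 9+18-4, …, 29+3-4, 29+0) = 29
net[8] = max(3+29-4, 9+29-4, 9+19-4, …, 29+3-4, 38+0) = 38
net[9] = max(3+38-4, 9+29-4, 9+29-4, …, 38+3-4, 42+0) = 42
net[10] = max(3+42-4, 9+38-4, 9+29-4, …, 42+3-4, 24+0) = 43
net[11] = max(3+43-4, 9+42-4, 9+38-4, …, 24+3-4, 33+0) = 47
One optimal plan: pieces 9 + 2 (1 cut) → $51 − $4 = $47.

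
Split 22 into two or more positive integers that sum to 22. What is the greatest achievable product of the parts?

2916

Define P[k] = max over 1≤i<k of i · max(k−i, P[k−i]); the inner max lets the remainder stay uncut if that's better.
P[2] = 1×max(1,0) = 1×1 = 1
P[3] = 1×max(2,1) = 1×2 = 2
P[4] = 2×max(2,1) = 2×2 = 4
P[5] = 2×max(3,2) = 2×3 = 6
P[6] = 3×max(3,2) = 3×3 = 9
P[7] = 2×max(5,6) = 2×6 = 12
P[8] = 2×max(6,9) = 2×9 = 18
P[9] = 3×max(6,9) = 3×9 = 27
P[10] = 2×max(8,18) = 2×18 = 36
P[11] = 2×max(9,27) = 2×27 = 54
P[12] = 3×max(9,27) = 3×27 = 81
P[13] = 2×max(11,54) = 2×54 = 108
P[14] = 2×max(12,81) = 2×81 = 162
P[15] = 3×max(12,81) = 3×81 = 243
P[16] = 2×max(14,162) = 2×162 = 324
P[17] = 2×max(15,243) = 2×243 = 486
P[18] = 3×max(15,243) = 3×243 = 729
P[19] = 2×max(17,486) = 2×486 = 972
P[20] = 2×max(18,729) = 2×729 = 1458
P[21] = 3×max(18,729) = 3×729 = 2187
P[22] = 2×max(20,1458) = 2×1458 = 2916
One optimal split: 3 + 3 + 3 + 3 + 3 + 3 + 2 + 2; product 3×3×3×3×3×3×2×2 = 2916.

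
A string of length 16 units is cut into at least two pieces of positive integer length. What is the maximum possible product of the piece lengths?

324

Define prod[k] = max over 1≤i<k of i · max(k−i, prod[k−i]); the inner max lets the remainder stay uncut if that's better.
prod[2] = 1*max(1,0) = 1*1 = 1
prod[3] = max(1*2, 2*1) = 2
prod[4] = max(1*3, 2*2, 3*1) = 4
prod[5] = max(1*4, 2*3, 3*2, 4*1) = 6
prod[6] = max(1*6, 2*4, 3*3, 4*2, 5*1) = 9
prod[7] = max(1*9, 2*6, 3*4, 4*3, 5*2, 6*1) = 12
prod[8] = max(1*12, 2*9, 3*6, …, 6*2, 7*1) = 18
prod[9] = max(1*18, 2*12, 3*9, …, 7*2, 8*1) = 27
prod[10] = max(1*27, 2*18, 3*12, …, 8*2, 9*1) = 36
prod[11] = max(1*36, 2*27, 3*18, …, 9*2, 10*1) = 54
prod[12] = max(1*54, 2*36, 3*27, …, 10*2, 11*1) = 81
prod[13] = max(1*81, 2*54, 3*36, …, 11*2, 12*1) = 108
prod[14] = max(1*108, 2*81, 3*54, …, 12*2, 13*1) = 162
prod[15] = max(1*162, 2*108, 3*81, …, 13*2, 14*1) = 243
prod[16] = max(1*243, 2*162, 3*108, …, 14*2, 15*1) = 324
One optimal split: 3 + 3 + 3 + 3 + 2 + 2; product 3*3*3*3*2*2 = 324.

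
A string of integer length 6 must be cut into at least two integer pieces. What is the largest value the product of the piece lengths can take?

Fill P[k] for k=2..6: at each k try every first piece i and multiply by the better of (k−i) uncut or P[k−i].
P[2] = 1·max(1,0) = 1·1 = 1
P[3] = 1·max(2,1) = 1·2 = 2
P[4] = 2·max(2,1) = 2·2 = 4
P[5] = 2·max(3,2) = 2·3 = 6
P[6] = 3·max(3,2) = 3·3 = 9
One optimal split: 3 + 3; product 3·3 = 9.

9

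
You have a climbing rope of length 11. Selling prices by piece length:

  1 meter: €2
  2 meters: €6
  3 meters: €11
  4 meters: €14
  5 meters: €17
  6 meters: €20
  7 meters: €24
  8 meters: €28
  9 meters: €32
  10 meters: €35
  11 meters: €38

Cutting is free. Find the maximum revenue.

39

Consider every possible first cut. R[k] is the best of p[i]+R[k−i] over all sellable i≤k.
R[1] = 2
R[2] = max(2+2, 6+0) = 6
R[3] = max(2+6, 6+2, 11+0) = 11
R[4] = max(2+11, 6+6, 11+2, 14+0) = 14
R[5] = max(2+14, 6+11, 11+6, 14+2, 17+0) = 17
R[6] = max(2+17, 6+14, 11+11, 14+6, 17+2, 20+0) = 22
R[7] = max(2+22, 6+17, 11+14, …, 20+2, 24+0) = 25
R[8] = max(2+25, 6+22, 11+17, …, 24+2, 28+0) = 28
R[9] = max(2+28, 6+25, 11+22, …, 28+2, 32+0) = 33
R[10] = max(2+33, 6+28, 11+25, …, 32+2, 35+0) = 36
R[11] = max(2+36, 6+33, 11+28, …, 35+2, 38+0) = 39
One optimal cutting: 3 + 3 + 3 + 2 → €11 + €11 + €11 + €6 = €39.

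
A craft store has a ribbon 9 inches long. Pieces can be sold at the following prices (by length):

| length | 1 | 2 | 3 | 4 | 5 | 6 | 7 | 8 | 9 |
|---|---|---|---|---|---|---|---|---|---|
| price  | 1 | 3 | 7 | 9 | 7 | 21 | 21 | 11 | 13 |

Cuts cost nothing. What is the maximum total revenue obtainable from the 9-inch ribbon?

28

Consider every possible first cut. best[k] is the best of p[i]+best[k−i] over all sellable i≤k.
best[1] = 1
best[2] = max(1+1, 3+0) = 3
best[3] = max(1+3, 3+1, 7+0) = 7
best[4] = max(1+7, 3+3, 7+1, 9+0) = 9
best[5] = max(1+9, 3+7, 7+3, 9+1, 7+0) = 10
best[6] = max(1+10, 3+9, 7+7, 9+3, 7+1, 21+0) = 21
best[7] = max(1+21, 3+10, 7+9, …, 21+1, 21+0) = 22
best[8] = max(1+22, 3+21, 7+10, …, 21+1, 11+0) = 24
best[9] = max(1+24, 3+22, 7+21, …, 11+1, 13+0) = 28
One optimal cutting: 6 + 3 → ¢21 + ¢7 = ¢28.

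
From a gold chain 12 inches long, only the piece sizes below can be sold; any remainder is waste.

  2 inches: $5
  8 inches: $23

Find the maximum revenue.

Let best[k] be the best obtainable value from length k. For each k, try every first piece i and keep the best of price[i] + best[k−i].
best[1] = 0
best[2] = 5
best[3] = 5
best[4] = 10  (first piece 2, then best[2]=5)
best[5] = 10
best[6] = 15  (first piece 2, then best[4]=10)
best[7] = 15
best[8] = 23
best[9] = 23
best[10] = 28  (first piece 2, then best[8]=23)
best[11] = 28
best[12] = 33  (first piece 2, then best[10]=28)
One optimal cutting: 8 + 2 + 2 → $33.

33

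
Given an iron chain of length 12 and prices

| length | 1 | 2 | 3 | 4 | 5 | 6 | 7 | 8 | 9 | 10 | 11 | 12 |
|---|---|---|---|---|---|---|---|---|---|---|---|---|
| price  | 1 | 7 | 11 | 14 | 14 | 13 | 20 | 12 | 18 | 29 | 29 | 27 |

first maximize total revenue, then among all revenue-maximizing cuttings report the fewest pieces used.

Let r[k] be the best obtainable value from length k. For each k, try every first piece i and keep the best of price[i] + r[k−i].
r[1] = 1
r[2] = max(1+1, 7+0) = 7
r[3] = max(1+7, 7+1, 11+0) = 11
r[4] = max(1+11, 7+7, 11+1, 14+0) = 14
r[5] = max(1+14, 7+11, 11+7, 14+1, 14+0) = 18
r[6] = max(1+18, 7+14, 11+11, 14+7, 14+1, 13+0) = 22
r[7] = max(1+22, 7+18, 11+14, …, 13+1, 20+0) = 25
r[8] = max(1+25, 7+22, 11+18, …, 20+1, 12+0) = 29
r[9] = max(1+29, 7+25, 11+22, …, 12+1, 18+0) = 33
r[10] = max(1+33, 7+29, 11+25, …, 18+1, 29+0) = 36
r[11] = max(1+36, 7+33, 11+29, …, 29+1, 29+0) = 40
r[12] = max(1+40, 7+36, 11+33, …, 29+1, 27+0) = 44
Maximum revenue is $44.
Now minimize piece count subject to staying optimal: for each k, pieces[k] = 1 + min over i with p[i]+r[k−i]=r[k] of pieces[k−i].
pieces[9] = 3
pieces[10] = 3
pieces[11] = 4
pieces[12] = 4

4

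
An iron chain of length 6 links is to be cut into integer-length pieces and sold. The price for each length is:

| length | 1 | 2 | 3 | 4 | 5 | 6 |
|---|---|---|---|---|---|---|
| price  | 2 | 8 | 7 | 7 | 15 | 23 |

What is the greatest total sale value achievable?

24

Build r[k] bottom-up: r[k] = max over allowed piece i of (p[i] + r[k−i]).
r[1] = 2
r[2] = max(2+2, 8+0) = 8
r[3] = max(2+8, 8+2, 7+0) = 10
r[4] = max(2+10, 8+8, 7+2, 7+0) = 16
r[5] = max(2+16, 8+10, 7+8, 7+2, 15+0) = 18
r[6] = max(2+18, 8+16, 7+10, 7+8, 15+2, 23+0) = 24
One optimal cutting: 2 + 2 + 2 → $8 + $8 + $8 = $24.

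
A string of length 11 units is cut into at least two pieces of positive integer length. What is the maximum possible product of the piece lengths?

54

Fill g[k] for k=2..11: at each k try every first piece i and multiply by the better of (k−i) uncut or g[k−i].
Small cases: g[2]=1, g[3]=2, g[4]=4, g[5]=6, g[6]=9.
g[7] = 2·max(5,6) = 2·6 = 12
g[8] = 2·max(6,9) = 2·9 = 18
g[9] = 3·max(6,9) = 3·9 = 27
g[10] = 2·max(8,18) = 2·18 = 36
g[11] = 2·max(9,27) = 2·27 = 54
One optimal split: 3 + 3 + 3 + 2; product 3·3·3·2 = 54.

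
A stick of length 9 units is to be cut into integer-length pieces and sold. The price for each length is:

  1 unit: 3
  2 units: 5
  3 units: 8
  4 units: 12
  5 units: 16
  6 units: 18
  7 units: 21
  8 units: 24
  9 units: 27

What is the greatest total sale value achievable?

28

Consider every possible first cut. r[k] is the best of p[i]+r[k−i] over all sellable i≤k.
r[1] = 3
r[2] = max(3+3, 5+0) = 6
r[3] = max(3+6, 5+3, 8+0) = 9
r[4] = max(3+9, 5+6, 8+3, 12+0) = 12
r[5] = max(3+12, 5+9, 8+6, 12+3, 16+0) = 16
r[6] = max(3+16, 5+12, 8+9, 12+6, 16+3, 18+0) = 19
r[7] = max(3+19, 5+16, 8+12, …, 18+3, 21+0) = 22
r[8] = max(3+22, 5+19, 8+16, …, 21+3, 24+0) = 25
r[9] = max(3+25, 5+22, 8+19, …, 24+3, 27+0) = 28
One optimal cutting: 5 + 1 + 1 + 1 + 1 → 16 + 3 + 3 + 3 + 3 = 28.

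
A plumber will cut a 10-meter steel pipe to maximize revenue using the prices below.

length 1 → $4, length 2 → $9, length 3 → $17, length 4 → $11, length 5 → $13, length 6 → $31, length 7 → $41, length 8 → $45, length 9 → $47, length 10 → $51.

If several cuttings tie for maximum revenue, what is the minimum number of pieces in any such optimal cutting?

2

Consider every possible first cut. r[k] is the best of p[i]+r[k−i] over all sellable i≤k.
r[1] = 4
r[2] = 9
r[3] = 17
r[4] = 21  (first piece 1, then r[3]=17)
r[5] = 26  (first piece 2, then r[3]=17)
r[6] = 34  (first piece 3, then r[3]=17)
r[7] = 41
r[8] = 45  (first piece 1, then r[7]=41)
r[9] = 51  (first piece 3, then r[6]=34)
r[10] = 58  (first piece 3, then r[7]=41)
Maximum revenue is $58.
Now minimize piece count subject to staying optimal: for each k, pieces[k] = 1 + min over i with p[i]+r[k−i]=r[k] of pieces[k−i].
pieces[7] = 1
pieces[8] = 1
pieces[9] = 3
pieces[10] = 2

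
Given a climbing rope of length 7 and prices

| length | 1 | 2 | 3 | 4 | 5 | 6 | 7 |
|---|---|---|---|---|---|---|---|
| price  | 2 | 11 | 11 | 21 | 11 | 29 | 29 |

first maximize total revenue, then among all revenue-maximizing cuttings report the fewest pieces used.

4

Consider every possible first cut. r[k] is the best of p[i]+r[k−i] over all sellable i≤k.
r[1] = 2
r[2] = max(2+2, 11+0) = 11
r[3] = max(2+11, 11+2, 11+0) = 13
r[4] = max(2+13, 11+11, 11+2, 21+0) = 22
r[5] = max(2+22, 11+13, 11+11, 21+2, 11+0) = 24
r[6] = max(2+24, 11+22, 11+13, 21+11, 11+2, 29+0) = 33
r[7] = max(2+33, 11+24, 11+22, …, 29+2, 29+0) = 35
Maximum revenue is €35.
Now minimize piece count subject to staying optimal: for each k, pieces[k] = 1 + min over i with p[i]+r[k−i]=r[k] of pieces[k−i].
pieces[4] = 2
pieces[5] = 3
pieces[6] = 3
pieces[7] = 4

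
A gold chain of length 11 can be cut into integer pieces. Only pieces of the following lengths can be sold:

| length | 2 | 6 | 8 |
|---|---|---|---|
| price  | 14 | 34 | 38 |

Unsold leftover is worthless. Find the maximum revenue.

Build r[k] bottom-up: r[k] = max over allowed piece i of (p[i] + r[k−i]).
r[1] = 0
r[2] = 14
r[3] = 14
r[4] = 28  (first piece 2, then r[2]=14)
r[5] = 28
r[6] = 42  (first piece 2, then r[4]=28)
r[7] = 42
r[8] = 56  (first piece 2, then r[6]=42)
r[9] = 56
r[10] = 70  (first piece 2, then r[8]=56)
r[11] = 70
One optimal cutting: pieces 2 + 2 + 2 + 2 + 2 with 1 inch of scrap → $70.

70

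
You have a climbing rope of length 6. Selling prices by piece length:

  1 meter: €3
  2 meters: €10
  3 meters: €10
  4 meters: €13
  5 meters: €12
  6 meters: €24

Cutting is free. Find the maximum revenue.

Build best[k] bottom-up: best[k] = max over allowed piece i of (p[i] + best[k−i]).
best[1] = 3
best[2] = 10
best[3] = 13  (first piece 1, then best[2]=10)
best[4] = 20  (first piece 2, then best[2]=10)
best[5] = 23  (first piece 1, then best[4]=20)
best[6] = 30  (first piece 2, then best[4]=20)
One optimal cutting: 2 + 2 + 2 → €10 + €10 + €10 = €30.

30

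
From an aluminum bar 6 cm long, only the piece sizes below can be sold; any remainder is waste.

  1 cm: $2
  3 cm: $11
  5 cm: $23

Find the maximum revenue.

Let r[k] be the best obtainable value from length k. For each k, try every first piece i and keep the best of price[i] + r[k−i].
r[1] = 2
r[2] = 4  (first piece 1, then r[1]=2)
r[3] = max(2+4, 11+0) = 11
r[4] = max(2+11, 11+2) = 13
r[5] = max(2+13, 11+4, 23+0) = 23
r[6] = max(2+23, 11+11, 23+2) = 25
One optimal cutting: 5 + 1 → $25.

25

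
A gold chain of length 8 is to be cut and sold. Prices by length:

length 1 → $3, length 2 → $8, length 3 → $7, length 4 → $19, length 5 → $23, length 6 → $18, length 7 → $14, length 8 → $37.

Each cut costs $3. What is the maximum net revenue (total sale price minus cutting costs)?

37

Let r[k] be the best obtainable value from length k. For each k, try every first piece i and keep the best of price[i] + r[k−i] minus the 3 cut fee when i<k.
r[1] = 3
r[2] = 8
r[3] = 8  (first piece 1, then r[2]=8)
r[4] = 19
r[5] = 23
r[6] = 24  (first piece 2, then r[4]=19)
r[7] = 28  (first piece 2, then r[5]=23)
r[8] = 37
Best is to make no cuts and sell whole for $37.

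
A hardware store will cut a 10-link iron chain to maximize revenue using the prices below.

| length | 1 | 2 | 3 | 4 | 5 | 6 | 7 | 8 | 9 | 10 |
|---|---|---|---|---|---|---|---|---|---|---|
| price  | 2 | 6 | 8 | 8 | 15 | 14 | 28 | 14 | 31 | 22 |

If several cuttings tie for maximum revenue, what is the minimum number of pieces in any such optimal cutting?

Build r[k] bottom-up: r[k] = max over allowed piece i of (p[i] + r[k−i]).
r[1] = 2
r[2] = max(2+2, 6+0) = 6
r[3] = max(2+6, 6+2, 8+0) = 8
r[4] = max(2+8, 6+6, 8+2, 8+0) = 12
r[5] = max(2+12, 6+8, 8+6, 8+2, 15+0) = 15
r[6] = max(2+15, 6+12, 8+8, 8+6, 15+2, 14+0) = 18
r[7] = max(2+18, 6+15, 8+12, …, 14+2, 28+0) = 28
r[8] = max(2+28, 6+18, 8+15, …, 28+2, 14+0) = 30
r[9] = max(2+30, 6+28, 8+18, …, 14+2, 31+0) = 34
r[10] = max(2+34, 6+30, 8+28, …, 31+2, 22+0) = 36
Maximum revenue is $36.
Now minimize piece count subject to staying optimal: for each k, pieces[k] = 1 + min over i with p[i]+r[k−i]=r[k] of pieces[k−i].
pieces[7] = 1
pieces[8] = 2
pieces[9] = 2
pieces[10] = 2

2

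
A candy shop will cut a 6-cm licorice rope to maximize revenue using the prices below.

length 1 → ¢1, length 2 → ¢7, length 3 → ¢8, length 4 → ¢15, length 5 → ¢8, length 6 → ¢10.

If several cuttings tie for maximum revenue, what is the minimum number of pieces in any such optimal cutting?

2

Let r[k] be the best obtainable value from length k. For each k, try every first piece i and keep the best of price[i] + r[k−i].
r[1] = 1
r[2] = 7
r[3] = 8  (first piece 1, then r[2]=7)
r[4] = 15
r[5] = 16  (first piece 1, then r[4]=15)
r[6] = 22  (first piece 2, then r[4]=15)
Maximum revenue is ¢22.
Now minimize piece count subject to staying optimal: for each k, pieces[k] = 1 + min over i with p[i]+r[k−i]=r[k] of pieces[k−i].
pieces[3] = 1
pieces[4] = 1
pieces[5] = 2
pieces[6] = 2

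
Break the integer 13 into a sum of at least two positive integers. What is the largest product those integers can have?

Define f[k] = max over 1≤i<k of i · max(k−i, f[k−i]); the inner max lets the remainder stay uncut if that's better.
f[2] = 1·max(1,0) = 1·1 = 1
f[3] = max(1·2, 2·1) = 2
f[4] = max(1·3, 2·2, 3·1) = 4
f[5] = max(1·4, 2·3, 3·2, 4·1) = 6
f[6] = max(1·6, 2·4, 3·3, 4·2, 5·1) = 9
f[7] = max(1·9, 2·6, 3·4, 4·3, 5·2, 6·1) = 12
f[8] = max(1·12, 2·9, 3·6, …, 6·2, 7·1) = 18
f[9] = max(1·18, 2·12, 3·9, …, 7·2, 8·1) = 27
f[10] = max(1·27, 2·18, 3·12, …, 8·2, 9·1) = 36
f[11] = max(1·36, 2·27, 3·18, …, 9·2, 10·1) = 54
f[12] = max(1·54, 2·36, 3·27, …, 10·2, 11·1) = 81
f[13] = max(1·81, 2·54, 3·36, …, 11·2, 12·1) = 108
One optimal split: 3 + 3 + 3 + 2 + 2; product 3·3·3·2·2 = 108.

108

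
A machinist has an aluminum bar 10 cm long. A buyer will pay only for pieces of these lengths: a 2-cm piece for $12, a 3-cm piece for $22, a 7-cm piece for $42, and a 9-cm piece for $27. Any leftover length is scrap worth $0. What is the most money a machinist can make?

Build r[k] bottom-up: r[k] = max over allowed piece i of (p[i] + r[k−i]).
r[1] = 0
r[2] = 12
r[3] = 22
r[4] = 24  (first piece 2, then r[2]=12)
r[5] = 34  (first piece 2, then r[3]=22)
r[6] = 44  (first piece 3, then r[3]=22)
r[7] = 46  (first piece 2, then r[5]=34)
r[8] = 56  (first piece 2, then r[6]=44)
r[9] = 66  (first piece 3, then r[6]=44)
r[10] = 68  (first piece 2, then r[8]=56)
One optimal cutting: 3 + 3 + 2 + 2 → $68.

68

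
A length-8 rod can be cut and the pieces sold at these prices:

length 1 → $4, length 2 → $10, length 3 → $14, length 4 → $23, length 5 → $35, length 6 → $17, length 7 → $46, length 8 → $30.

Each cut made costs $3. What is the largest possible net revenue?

47

Let v[k] be the best obtainable value from length k. For each k, try every first piece i and keep the best of price[i] + v[k−i] minus the 3 cut fee when i<k.
v[1] = 4
v[2] = 10
v[3] = 14
v[4] = 23
v[5] = 35
v[6] = 36  (first piece 1, then v[5]=35)
v[7] = 46
v[8] = 47  (first piece 1, then v[7]=46)
One optimal plan: pieces 7 + 1 (1 cut) → $50 − $3 = $47.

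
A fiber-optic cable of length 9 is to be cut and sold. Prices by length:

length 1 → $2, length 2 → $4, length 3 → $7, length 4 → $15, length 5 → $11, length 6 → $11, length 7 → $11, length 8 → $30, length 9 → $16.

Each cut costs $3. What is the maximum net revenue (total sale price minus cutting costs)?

29

Consider every possible first cut. r[k] is the best of p[i]+r[k−i] over all sellable i≤k, charging 3 whenever i<k.
r[1] = 2
r[2] = max(2+2-3, 4+0) = 4
r[3] = max(2+4-3, 4+2-3, 7+0) = 7
r[4] = max(2+7-3, 4+4-3, 7+2-3, 15+0) = 15
r[5] = max(2+15-3, 4+7-3, 7+4-3, 15+2-3, 11+0) = 14
r[6] = max(2+14-3, 4+15-3, 7+7-3, 15+4-3, 11+2-3, 11+0) = 16
r[7] = max(2+16-3, 4+14-3, 7+15-3, …, 11+2-3, 11+0) = 19
r[8] = max(2+19-3, 4+16-3, 7+14-3, …, 11+2-3, 30+0) = 30
r[9] = max(2+30-3, 4+19-3, 7+16-3, …, 30+2-3, 16+0) = 29
One optimal plan: pieces 8 + 1 (1 cut) → $32 − $3 = $29.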